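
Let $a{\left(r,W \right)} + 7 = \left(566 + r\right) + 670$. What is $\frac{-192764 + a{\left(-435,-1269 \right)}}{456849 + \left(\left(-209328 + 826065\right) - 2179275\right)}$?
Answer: $\frac{63990}{368563} \approx 0.17362$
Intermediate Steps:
$a{\left(r,W \right)} = 1229 + r$ ($a{\left(r,W \right)} = -7 + \left(\left(566 + r\right) + 670\right) = -7 + \left(1236 + r\right) = 1229 + r$)
$\frac{-192764 + a{\left(-435,-1269 \right)}}{456849 + \left(\left(-209328 + 826065\right) - 2179275\right)} = \frac{-192764 + \left(1229 - 435\right)}{456849 + \left(\left(-209328 + 826065\right) - 2179275\right)} = \frac{-192764 + 794}{456849 + \left(616737 - 2179275\right)} = - \frac{191970}{456849 - 1562538} = - \frac{191970}{-1105689} = \left(-191970\right) \left(- \frac{1}{1105689}\right) = \frac{63990}{368563}$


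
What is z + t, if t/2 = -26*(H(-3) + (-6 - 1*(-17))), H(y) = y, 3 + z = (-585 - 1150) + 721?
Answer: -1433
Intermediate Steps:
z = -1017 (z = -3 + ((-585 - 1150) + 721) = -3 + (-1735 + 721) = -3 - 1014 = -1017)
t = -416 (t = 2*(-26*(-3 + (-6 - 1*(-17)))) = 2*(-26*(-3 + (-6 + 17))) = 2*(-26*(-3 + 11)) = 2*(-26*8) = 2*(-208) = -416)
z + t = -1017 - 416 = -1433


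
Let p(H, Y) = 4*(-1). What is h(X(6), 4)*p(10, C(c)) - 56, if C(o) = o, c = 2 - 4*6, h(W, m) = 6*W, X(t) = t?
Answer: -200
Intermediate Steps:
c = -22 (c = 2 - 24 = -22)
p(H, Y) = -4
h(X(6), 4)*p(10, C(c)) - 56 = (6*6)*(-4) - 56 = 36*(-4) - 56 = -144 - 56 = -200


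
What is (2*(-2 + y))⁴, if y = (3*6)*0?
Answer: 256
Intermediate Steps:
y = 0 (y = 18*0 = 0)
(2*(-2 + y))⁴ = (2*(-2 + 0))⁴ = (2*(-2))⁴ = (-4)⁴ = 256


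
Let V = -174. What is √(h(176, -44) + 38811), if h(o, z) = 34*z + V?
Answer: √37141 ≈ 192.72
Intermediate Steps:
h(o, z) = -174 + 34*z (h(o, z) = 34*z - 174 = -174 + 34*z)
√(h(176, -44) + 38811) = √((-174 + 34*(-44)) + 38811) = √((-174 - 1496) + 38811) = √(-1670 + 38811) = √37141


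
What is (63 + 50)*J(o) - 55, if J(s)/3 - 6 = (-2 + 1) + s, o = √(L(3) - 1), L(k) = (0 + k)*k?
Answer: 1640 + 678*√2 ≈ 2598.8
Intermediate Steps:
L(k) = k² (L(k) = k*k = k²)
o = 2*√2 (o = √(3² - 1) = √(9 - 1) = √8 = 2*√2 ≈ 2.8284)
J(s) = 15 + 3*s (J(s) = 18 + 3*((-2 + 1) + s) = 18 + 3*(-1 + s) = 18 + (-3 + 3*s) = 15 + 3*s)
(63 + 50)*J(o) - 55 = (63 + 50)*(15 + 3*(2*√2)) - 55 = 113*(15 + 6*√2) - 55 = (1695 + 678*√2) - 55 = 1640 + 678*√2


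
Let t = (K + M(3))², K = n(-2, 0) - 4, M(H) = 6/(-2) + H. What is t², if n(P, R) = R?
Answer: 256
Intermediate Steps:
M(H) = -3 + H (M(H) = 6*(-½) + H = -3 + H)
K = -4 (K = 0 - 4 = -4)
t = 16 (t = (-4 + (-3 + 3))² = (-4 + 0)² = (-4)² = 16)
t² = 16² = 256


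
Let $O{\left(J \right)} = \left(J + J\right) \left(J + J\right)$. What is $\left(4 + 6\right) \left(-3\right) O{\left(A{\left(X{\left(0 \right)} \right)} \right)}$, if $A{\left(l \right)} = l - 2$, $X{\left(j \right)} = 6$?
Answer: $-1920$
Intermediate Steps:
$A{\left(l \right)} = -2 + l$
$O{\left(J \right)} = 4 J^{2}$ ($O{\left(J \right)} = 2 J 2 J = 4 J^{2}$)
$\left(4 + 6\right) \left(-3\right) O{\left(A{\left(X{\left(0 \right)} \right)} \right)} = \left(4 + 6\right) \left(-3\right) 4 \left(-2 + 6\right)^{2} = 10 \left(-3\right) 4 \cdot 4^{2} = - 30 \cdot 4 \cdot 16 = \left(-30\right) 64 = -1920$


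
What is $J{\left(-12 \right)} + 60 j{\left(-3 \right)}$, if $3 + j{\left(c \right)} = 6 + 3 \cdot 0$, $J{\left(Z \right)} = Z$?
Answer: $168$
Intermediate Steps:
$j{\left(c \right)} = 3$ ($j{\left(c \right)} = -3 + \left(6 + 3 \cdot 0\right) = -3 + \left(6 + 0\right) = -3 + 6 = 3$)
$J{\left(-12 \right)} + 60 j{\left(-3 \right)} = -12 + 60 \cdot 3 = -12 + 180 = 168$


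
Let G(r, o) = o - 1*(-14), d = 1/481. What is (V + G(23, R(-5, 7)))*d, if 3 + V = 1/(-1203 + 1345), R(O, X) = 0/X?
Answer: 1563/68302 ≈ 0.022884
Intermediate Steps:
R(O, X) = 0
V = -425/142 (V = -3 + 1/(-1203 + 1345) = -3 + 1/142 = -425/142 ≈ -2.9930)
d = 1/481 ≈ 0.0020790
G(r, o) = 14 + o (G(r, o) = o + 14 = 14 + o)
(V + G(23, R(-5, 7)))*d = (-425/142 + (14 + 0))*(1/481) = (-425/142 + 14)*(1/481) = (1563/142)*(1/481) = 1563/68302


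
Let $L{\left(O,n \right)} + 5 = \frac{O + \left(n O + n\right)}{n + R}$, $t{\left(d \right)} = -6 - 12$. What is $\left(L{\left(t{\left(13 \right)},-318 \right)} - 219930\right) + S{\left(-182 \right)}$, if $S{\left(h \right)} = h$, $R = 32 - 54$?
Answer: $- \frac{18711292}{85} \approx -2.2013 \cdot 10^{5}$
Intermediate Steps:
$R = -22$
$t{\left(d \right)} = -18$
$L{\left(O,n \right)} = -5 + \frac{O + n + O n}{-22 + n}$ ($L{\left(O,n \right)} = -5 + \frac{O + \left(n O + n\right)}{n - 22} = -5 + \frac{O + \left(O n + n\right)}{-22 + n} = -5 + \frac{O + \left(n + O n\right)}{-22 + n} = -5 + \frac{O + n + O n}{-22 + n}$)
$\left(L{\left(t{\left(13 \right)},-318 \right)} - 219930\right) + S{\left(-182 \right)} = \left(\frac{110 - 18 - -1272 - -5724}{-22 - 318} - 219930\right) - 182 = \left(\frac{110 - 18 + 1272 + 5724}{-340} - 219930\right) - 182 = \left(\left(- \frac{1}{340}\right) 7088 - 219930\right) - 182 = \left(- \frac{1772}{85} - 219930\right) - 182 = - \frac{18695822}{85} - 182 = - \frac{18711292}{85}$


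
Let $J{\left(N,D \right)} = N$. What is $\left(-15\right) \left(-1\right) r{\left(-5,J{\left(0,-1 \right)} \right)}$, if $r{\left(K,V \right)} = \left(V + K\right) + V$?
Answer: $-75$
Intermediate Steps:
$r{\left(K,V \right)} = K + 2 V$ ($r{\left(K,V \right)} = \left(K + V\right) + V = K + 2 V$)
$\left(-15\right) \left(-1\right) r{\left(-5,J{\left(0,-1 \right)} \right)} = \left(-15\right) \left(-1\right) \left(-5 + 2 \cdot 0\right) = 15 \left(-5 + 0\right) = 15 \left(-5\right) = -75$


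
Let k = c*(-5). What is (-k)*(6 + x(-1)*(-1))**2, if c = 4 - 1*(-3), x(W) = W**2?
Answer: 875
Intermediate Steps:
c = 7 (c = 4 + 3 = 7)
k = -35 (k = 7*(-5) = -35)
(-k)*(6 + x(-1)*(-1))**2 = (-1*(-35))*(6 + (-1)**2*(-1))**2 = 35*(6 + 1*(-1))**2 = 35*(6 - 1)**2 = 35*5**2 = 35*25 = 875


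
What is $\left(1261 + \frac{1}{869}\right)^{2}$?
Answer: $\frac{1200799556100}{755161} \approx 1.5901 \cdot 10^{6}$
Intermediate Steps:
$\left(1261 + \frac{1}{869}\right)^{2} = \left(\frac{1095810}{869}\right)^{2} = \frac{1200799556100}{755161}$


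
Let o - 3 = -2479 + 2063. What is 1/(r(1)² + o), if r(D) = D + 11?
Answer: -1/269 ≈ -0.0037175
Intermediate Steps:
o = -413 (o = 3 + (-2479 + 2063) = 3 - 416 = -413)
r(D) = 11 + D
1/(r(1)² + o) = 1/((11 + 1)² - 413) = 1/(12² - 413) = 1/(144 - 413) = 1/(-269) = -1/269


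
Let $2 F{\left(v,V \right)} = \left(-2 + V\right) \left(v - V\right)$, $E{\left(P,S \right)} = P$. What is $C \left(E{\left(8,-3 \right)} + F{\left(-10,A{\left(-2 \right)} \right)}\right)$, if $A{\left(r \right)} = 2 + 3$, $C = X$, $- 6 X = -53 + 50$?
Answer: $- \frac{29}{4} \approx -7.25$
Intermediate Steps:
$X = \frac{1}{2}$ ($X = - \frac{-53 + 50}{6} = \left(- \frac{1}{6}\right) \left(-3\right) = \frac{1}{2} \approx 0.5$)
$C = \frac{1}{2} \approx 0.5$
$A{\left(r \right)} = 5$
$F{\left(v,V \right)} = \frac{\left(-2 + V\right) \left(v - V\right)}{2}$
$C \left(E{\left(8,-3 \right)} + F{\left(-10,A{\left(-2 \right)} \right)}\right) = \frac{8 + \left(5 - -10 - \frac{5^{2}}{2} + \frac{1}{2} \cdot 5 \left(-10\right)\right)}{2} = \frac{8 + \left(5 + 10 - \frac{25}{2} - 25\right)}{2} = \frac{8 - \frac{45}{2}}{2} = \frac{1}{2} \left(- \frac{29}{2}\right) = - \frac{29}{4}$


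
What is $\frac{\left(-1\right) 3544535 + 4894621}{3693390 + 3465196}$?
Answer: $\frac{675043}{3579293} \approx 0.1886$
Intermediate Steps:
$\frac{\left(-1\right) 3544535 + 4894621}{3693390 + 3465196} = \frac{-3544535 + 4894621}{7158586} = 1350086 \cdot \frac{1}{7158586} = \frac{675043}{3579293}$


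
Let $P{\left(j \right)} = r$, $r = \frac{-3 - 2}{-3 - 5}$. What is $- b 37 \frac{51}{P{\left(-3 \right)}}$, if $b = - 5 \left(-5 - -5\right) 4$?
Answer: $0$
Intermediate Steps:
$b = 0$ ($b = - 5 \left(-5 + 5\right) 4 = \left(-5\right) 0 \cdot 4 = 0 \cdot 4 = 0$)
$r = \frac{5}{8}$ ($r = - \frac{5}{-8} = \left(-5\right) \left(- \frac{1}{8}\right) = \frac{5}{8} \approx 0.625$)
$P{\left(j \right)} = \frac{5}{8}$
$- b 37 \frac{51}{P{\left(-3 \right)}} = \left(-1\right) 0 \cdot 37 \frac{51}{\frac{5}{8}} = 0 \cdot 37 \cdot 51 \cdot \frac{8}{5} = 0 \cdot \frac{408}{5} = 0$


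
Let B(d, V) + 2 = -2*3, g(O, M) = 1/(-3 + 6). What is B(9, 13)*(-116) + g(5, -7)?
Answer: 2785/3 ≈ 928.33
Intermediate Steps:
g(O, M) = ⅓ (g(O, M) = 1/3 = ⅓)
B(d, V) = -8 (B(d, V) = -2 - 2*3 = -2 - 6 = -8)
B(9, 13)*(-116) + g(5, -7) = -8*(-116) + ⅓ = 928 + ⅓ = 2785/3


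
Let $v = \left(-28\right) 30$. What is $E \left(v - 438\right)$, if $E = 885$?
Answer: $-1131030$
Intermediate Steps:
$v = -840$
$E \left(v - 438\right) = 885 \left(-840 - 438\right) = 885 \left(-1278\right) = -1131030$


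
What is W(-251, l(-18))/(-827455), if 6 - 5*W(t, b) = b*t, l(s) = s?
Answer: 4512/4137275 ≈ 0.0010906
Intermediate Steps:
W(t, b) = 6/5 - b*t/5
W(-251, l(-18))/(-827455) = (6/5 - ⅕*(-18)*(-251))/(-827455) = (6/5 - 4518/5)*(-1/827455) = -4512/5*(-1/827455) = 4512/4137275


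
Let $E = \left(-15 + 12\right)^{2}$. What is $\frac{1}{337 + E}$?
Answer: $\frac{1}{346} \approx 0.0028902$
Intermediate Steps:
$E = 9$ ($E = \left(-3\right)^{2} = 9$)
$\frac{1}{337 + E} = \frac{1}{337 + 9} = \frac{1}{346}$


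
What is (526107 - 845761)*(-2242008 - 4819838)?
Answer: 2257347321284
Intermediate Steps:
(526107 - 845761)*(-2242008 - 4819838) = -319654*(-7061846) = 2257347321284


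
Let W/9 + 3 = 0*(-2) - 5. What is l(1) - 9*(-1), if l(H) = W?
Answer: -63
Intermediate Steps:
W = -72 (W = -27 + 9*(0*(-2) - 5) = -27 + 9*(0 - 5) = -27 + 9*(-5) = -27 - 45 = -72)
l(H) = -72
l(1) - 9*(-1) = -72 - 9*(-1) = -72 + 9 = -63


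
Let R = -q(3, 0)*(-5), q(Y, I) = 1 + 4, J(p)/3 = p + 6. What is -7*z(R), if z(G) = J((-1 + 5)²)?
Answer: -462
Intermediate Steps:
J(p) = 18 + 3*p (J(p) = 3*(p + 6) = 3*(6 + p) = 18 + 3*p)
q(Y, I) = 5
R = 25 (R = -1*5*(-5) = -5*(-5) = 25)
z(G) = 66 (z(G) = 18 + 3*(-1 + 5)² = 18 + 3*4² = 18 + 3*16 = 18 + 48 = 66)
-7*z(R) = -7*66 = -462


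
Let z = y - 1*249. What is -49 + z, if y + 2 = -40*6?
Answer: -540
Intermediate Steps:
y = -242 (y = -2 - 40*6 = -2 - 240 = -242)
z = -491 (z = -242 - 1*249 = -242 - 249 = -491)
-49 + z = -49 - 491 = -540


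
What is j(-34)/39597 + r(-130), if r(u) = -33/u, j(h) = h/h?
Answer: 1306831/5147610 ≈ 0.25387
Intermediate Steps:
j(h) = 1
j(-34)/39597 + r(-130) = 1/39597 - 33/(-130) = 1*(1/39597) - 33*(-1/130) = 1/39597 + 33/130 = 1306831/5147610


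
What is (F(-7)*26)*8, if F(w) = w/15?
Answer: -1456/15 ≈ -97.067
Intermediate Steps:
F(w) = w/15 (F(w) = w*(1/15) = w/15)
(F(-7)*26)*8 = (((1/15)*(-7))*26)*8 = -7/15*26*8 = -182/15*8 = -1456/15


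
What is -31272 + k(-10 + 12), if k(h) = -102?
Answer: -31374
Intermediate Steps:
-31272 + k(-10 + 12) = -31272 - 102 = -31374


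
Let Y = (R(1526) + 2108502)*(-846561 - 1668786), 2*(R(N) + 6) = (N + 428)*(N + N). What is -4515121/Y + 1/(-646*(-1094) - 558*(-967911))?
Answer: 514349794073517041/1458586746633804186401100 ≈ 3.5264e-7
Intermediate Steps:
R(N) = -6 + N*(428 + N) (R(N) = -6 + ((N + 428)*(N + N))/2 = -6 + ((428 + N)*(2*N))/2 = -6 + (2*N*(428 + N))/2 = -6 + N*(428 + N))
Y = -12803870834100 (Y = ((-6 + 1526² + 428*1526) + 2108502)*(-846561 - 1668786) = ((-6 + 2328676 + 653128) + 2108502)*(-2515347) = (2981798 + 2108502)*(-2515347) = 5090300*(-2515347) = -12803870834100)
-4515121/Y + 1/(-646*(-1094) - 558*(-967911)) = -4515121/(-12803870834100) + 1/(-646*(-1094) - 558*(-967911)) = -4515121*(-1/12803870834100) - 1/967911/(706724 - 558) = 4515121/12803870834100 - 1/967911/706166 = 4515121/12803870834100 + (1/706166)*(-1/967911) = 4515121/12803870834100 - 1/683505839226 = 514349794073517041/1458586746633804186401100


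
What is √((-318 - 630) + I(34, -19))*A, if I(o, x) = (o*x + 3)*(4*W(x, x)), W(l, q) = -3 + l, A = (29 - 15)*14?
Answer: 392*√13909 ≈ 46231.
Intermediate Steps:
A = 196 (A = 14*14 = 196)
I(o, x) = (-12 + 4*x)*(3 + o*x) (I(o, x) = (o*x + 3)*(4*(-3 + x)) = (3 + o*x)*(-12 + 4*x) = (-12 + 4*x)*(3 + o*x))
√((-318 - 630) + I(34, -19))*A = √((-318 - 630) + 4*(-3 - 19)*(3 + 34*(-19)))*196 = √(-948 + 4*(-22)*(3 - 646))*196 = √(-948 + 4*(-22)*(-643))*196 = √(-948 + 56584)*196 = √55636*196 = (2*√13909)*196 = 392*√13909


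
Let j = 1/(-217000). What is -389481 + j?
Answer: -84517377001/217000 ≈ -3.8948e+5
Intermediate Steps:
j = -1/217000 ≈ -4.6083e-6
-389481 + j = -389481 - 1/217000 = -84517377001/217000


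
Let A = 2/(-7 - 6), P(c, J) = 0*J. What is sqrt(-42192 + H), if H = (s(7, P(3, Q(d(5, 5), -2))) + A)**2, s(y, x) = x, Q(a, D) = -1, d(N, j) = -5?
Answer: 2*I*sqrt(1782611)/13 ≈ 205.41*I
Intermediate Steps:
P(c, J) = 0
A = -2/13 (A = 2/(-13) = -1/13*2 = -2/13 ≈ -0.15385)
H = 4/169 (H = (0 - 2/13)**2 = (-2/13)**2 = 4/169 ≈ 0.023669)
sqrt(-42192 + H) = sqrt(-42192 + 4/169) = sqrt(-7130444/169) = 2*I*sqrt(1782611)/13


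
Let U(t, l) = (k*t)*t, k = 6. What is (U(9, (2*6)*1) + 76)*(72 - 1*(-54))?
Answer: 70812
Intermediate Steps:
U(t, l) = 6*t**2 (U(t, l) = (6*t)*t = 6*t**2)
(U(9, (2*6)*1) + 76)*(72 - 1*(-54)) = (6*9**2 + 76)*(72 - 1*(-54)) = (6*81 + 76)*(72 + 54) = (486 + 76)*126 = 562*126 = 70812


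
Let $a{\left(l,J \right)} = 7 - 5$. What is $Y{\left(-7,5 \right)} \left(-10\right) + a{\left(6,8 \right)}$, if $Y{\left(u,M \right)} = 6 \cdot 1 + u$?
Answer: $12$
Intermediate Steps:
$a{\left(l,J \right)} = 2$
$Y{\left(u,M \right)} = 6 + u$
$Y{\left(-7,5 \right)} \left(-10\right) + a{\left(6,8 \right)} = \left(6 - 7\right) \left(-10\right) + 2 = \left(-1\right) \left(-10\right) + 2 = 10 + 2 = 12$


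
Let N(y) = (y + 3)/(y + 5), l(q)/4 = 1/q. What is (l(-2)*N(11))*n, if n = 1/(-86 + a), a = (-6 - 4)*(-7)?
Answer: 7/64 ≈ 0.10938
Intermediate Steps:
l(q) = 4/q
a = 70 (a = -10*(-7) = 70)
N(y) = (3 + y)/(5 + y)
n = -1/16 (n = 1/(-86 + 70) = 1/(-16) = -1/16 ≈ -0.062500)
(l(-2)*N(11))*n = ((4/(-2))*((3 + 11)/(5 + 11)))*(-1/16) = ((4*(-½))*(14/16))*(-1/16) = -14/8*(-1/16) = -2*7/8*(-1/16) = -7/4*(-1/16) = 7/64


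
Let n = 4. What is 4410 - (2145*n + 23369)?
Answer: -27539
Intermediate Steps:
4410 - (2145*n + 23369) = 4410 - (2145*4 + 23369) = 4410 - (8580 + 23369) = 4410 - 1*31949 = 4410 - 31949 = -27539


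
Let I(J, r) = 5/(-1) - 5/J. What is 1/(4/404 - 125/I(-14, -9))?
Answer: 1313/35363 ≈ 0.037129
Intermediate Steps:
I(J, r) = -5 - 5/J (I(J, r) = 5*(-1) - 5/J = -5 - 5/J)
1/(4/404 - 125/I(-14, -9)) = 1/(4/404 - 125/(-5 - 5/(-14))) = 1/(4*(1/404) - 125/(-5 - 5*(-1/14))) = 1/(1/101 - 125/(-5 + 5/14)) = 1/(1/101 - 125/(-65/14)) = 1/(1/101 - 125*(-14/65)) = 1/(1/101 + 350/13) = 1/(35363/1313) = 1313/35363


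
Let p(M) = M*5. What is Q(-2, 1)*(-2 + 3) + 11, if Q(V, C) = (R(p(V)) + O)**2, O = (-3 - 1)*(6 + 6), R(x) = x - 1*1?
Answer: 3492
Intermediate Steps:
p(M) = 5*M
R(x) = -1 + x (R(x) = x - 1 = -1 + x)
O = -48 (O = -4*12 = -48)
Q(V, C) = (-49 + 5*V)**2 (Q(V, C) = ((-1 + 5*V) - 48)**2 = (-49 + 5*V)**2)
Q(-2, 1)*(-2 + 3) + 11 = (-49 + 5*(-2))**2*(-2 + 3) + 11 = (-49 - 10)**2*1 + 11 = (-59)**2*1 + 11 = 3481*1 + 11 = 3481 + 11 = 3492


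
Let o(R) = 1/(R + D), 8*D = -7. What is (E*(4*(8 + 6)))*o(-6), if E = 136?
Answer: -60928/55 ≈ -1107.8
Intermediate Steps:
D = -7/8 (D = (⅛)*(-7) = -7/8 ≈ -0.87500)
o(R) = 1/(-7/8 + R) (o(R) = 1/(R - 7/8) = 1/(-7/8 + R))
(E*(4*(8 + 6)))*o(-6) = (136*(4*(8 + 6)))*(8/(-7 + 8*(-6))) = (136*(4*14))*(8/(-7 - 48)) = (136*56)*(8/(-55)) = 7616*(8*(-1/55)) = 7616*(-8/55) = -60928/55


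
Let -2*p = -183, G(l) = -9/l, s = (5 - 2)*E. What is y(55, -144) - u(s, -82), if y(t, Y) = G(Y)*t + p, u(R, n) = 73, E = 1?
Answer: 351/16 ≈ 21.938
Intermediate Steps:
s = 3 (s = (5 - 2)*1 = 3*1 = 3)
p = 183/2 (p = -½*(-183) = 183/2 ≈ 91.500)
y(t, Y) = 183/2 - 9*t/Y (y(t, Y) = (-9/Y)*t + 183/2 = -9*t/Y + 183/2 = 183/2 - 9*t/Y)
y(55, -144) - u(s, -82) = (183/2 - 9*55/(-144)) - 1*73 = (183/2 - 9*55*(-1/144)) - 73 = (183/2 + 55/16) - 73 = 1519/16 - 73 = 351/16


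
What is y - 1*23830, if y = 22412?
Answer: -1418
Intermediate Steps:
y - 1*23830 = 22412 - 1*23830 = 22412 - 23830 = -1418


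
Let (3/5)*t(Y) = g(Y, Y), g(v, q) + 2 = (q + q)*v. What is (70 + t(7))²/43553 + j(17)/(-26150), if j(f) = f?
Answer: 1382594599/1138910950 ≈ 1.2140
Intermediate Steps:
g(v, q) = -2 + 2*q*v (g(v, q) = -2 + (q + q)*v = -2 + (2*q)*v = -2 + 2*q*v)
t(Y) = -10/3 + 10*Y²/3 (t(Y) = 5*(-2 + 2*Y*Y)/3 = 5*(-2 + 2*Y²)/3 = -10/3 + 10*Y²/3)
(70 + t(7))²/43553 + j(17)/(-26150) = (70 + (-10/3 + (10/3)*7²))²/43553 + 17/(-26150) = (70 + (-10/3 + (10/3)*49))²*(1/43553) + 17*(-1/26150) = (70 + (-10/3 + 490/3))²*(1/43553) - 17/26150 = (70 + 160)²*(1/43553) - 17/26150 = 230²*(1/43553) - 17/26150 = 52900*(1/43553) - 17/26150 = 52900/43553 - 17/26150 = 1382594599/1138910950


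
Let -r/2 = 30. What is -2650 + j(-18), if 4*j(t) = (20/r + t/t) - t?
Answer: -7936/3 ≈ -2645.3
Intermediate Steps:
r = -60 (r = -2*30 = -60)
j(t) = 1/6 - t/4 (j(t) = ((20/(-60) + t/t) - t)/4 = ((20*(-1/60) + 1) - t)/4 = ((-1/3 + 1) - t)/4 = (2/3 - t)/4 = 1/6 - t/4)
-2650 + j(-18) = -2650 + (1/6 - 1/4*(-18)) = -2650 + (1/6 + 9/2) = -2650 + 14/3 = -7936/3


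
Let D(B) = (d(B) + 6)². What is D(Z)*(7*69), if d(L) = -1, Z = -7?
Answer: 12075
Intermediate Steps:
D(B) = 25 (D(B) = (-1 + 6)² = 5² = 25)
D(Z)*(7*69) = 25*(7*69) = 25*483 = 12075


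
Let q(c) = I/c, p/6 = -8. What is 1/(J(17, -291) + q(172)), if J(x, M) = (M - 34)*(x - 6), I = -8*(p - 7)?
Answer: -43/153615 ≈ -0.00027992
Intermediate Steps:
p = -48 (p = 6*(-8) = -48)
I = 440 (I = -8*(-48 - 7) = -8*(-55) = 440)
q(c) = 440/c
J(x, M) = (-34 + M)*(-6 + x)
1/(J(17, -291) + q(172)) = 1/((204 - 34*17 - 6*(-291) - 291*17) + 440/172) = 1/((204 - 578 + 1746 - 4947) + 440*(1/172)) = 1/(-3575 + 110/43) = 1/(-153615/43) = -43/153615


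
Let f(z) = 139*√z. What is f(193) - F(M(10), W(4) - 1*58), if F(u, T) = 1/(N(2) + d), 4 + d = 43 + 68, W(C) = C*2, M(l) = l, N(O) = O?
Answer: -1/109 + 139*√193 ≈ 1931.0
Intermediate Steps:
W(C) = 2*C
d = 107 (d = -4 + (43 + 68) = -4 + 111 = 107)
F(u, T) = 1/109 (F(u, T) = 1/(2 + 107) = 1/109)
f(193) - F(M(10), W(4) - 1*58) = 139*√193 - 1*1/109 = 139*√193 - 1/109 = -1/109 + 139*√193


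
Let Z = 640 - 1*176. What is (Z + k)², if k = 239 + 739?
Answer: 2079364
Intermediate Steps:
k = 978
Z = 464 (Z = 640 - 176 = 464)
(Z + k)² = (464 + 978)² = 1442² = 2079364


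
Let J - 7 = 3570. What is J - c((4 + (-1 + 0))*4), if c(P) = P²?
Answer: 3433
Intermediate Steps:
J = 3577 (J = 7 + 3570 = 3577)
J - c((4 + (-1 + 0))*4) = 3577 - ((4 + (-1 + 0))*4)² = 3577 - ((4 - 1)*4)² = 3577 - (3*4)² = 3577 - 1*12² = 3577 - 1*144 = 3577 - 144 = 3433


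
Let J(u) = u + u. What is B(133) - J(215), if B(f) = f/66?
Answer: -28247/66 ≈ -427.98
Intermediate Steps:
B(f) = f/66 (B(f) = f*(1/66) = f/66)
J(u) = 2*u
B(133) - J(215) = (1/66)*133 - 2*215 = 133/66 - 1*430 = 133/66 - 430 = -28247/66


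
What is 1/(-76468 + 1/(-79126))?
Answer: -79126/6050606969 ≈ -1.3077e-5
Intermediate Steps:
1/(-76468 + 1/(-79126)) = 1/(-76468 - 1/79126) = 1/(-6050606969/79126) = -79126/6050606969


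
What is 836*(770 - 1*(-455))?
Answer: 1024100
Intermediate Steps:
836*(770 - 1*(-455)) = 836*(770 + 455) = 836*1225 = 1024100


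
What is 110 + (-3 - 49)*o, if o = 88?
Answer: -4466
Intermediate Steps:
110 + (-3 - 49)*o = 110 + (-3 - 49)*88 = 110 - 52*88 = 110 - 4576 = -4466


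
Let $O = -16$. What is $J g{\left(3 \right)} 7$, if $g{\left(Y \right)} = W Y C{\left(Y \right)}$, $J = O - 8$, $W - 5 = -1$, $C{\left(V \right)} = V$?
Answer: $-6048$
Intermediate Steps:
$W = 4$ ($W = 5 - 1 = 4$)
$J = -24$ ($J = -16 - 8 = -24$)
$g{\left(Y \right)} = 4 Y^{2}$ ($g{\left(Y \right)} = 4 Y Y = 4 Y^{2}$)
$J g{\left(3 \right)} 7 = - 24 \cdot 4 \cdot 3^{2} \cdot 7 = - 24 \cdot 4 \cdot 9 \cdot 7 = \left(-24\right) 36 \cdot 7 = \left(-864\right) 7 = -6048$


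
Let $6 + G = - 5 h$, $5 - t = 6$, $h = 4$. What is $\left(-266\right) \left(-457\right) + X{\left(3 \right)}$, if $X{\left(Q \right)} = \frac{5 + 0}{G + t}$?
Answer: $\frac{3282169}{27} \approx 1.2156 \cdot 10^{5}$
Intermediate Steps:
$t = -1$ ($t = 5 - 6 = -1$)
$G = -26$ ($G = -6 - 20 = -26$)
$X{\left(Q \right)} = - \frac{5}{27}$ ($X{\left(Q \right)} = \frac{5 + 0}{-26 - 1} = \frac{5}{-27} = 5 \left(- \frac{1}{27}\right) = - \frac{5}{27}$)
$\left(-266\right) \left(-457\right) + X{\left(3 \right)} = \left(-266\right) \left(-457\right) - \frac{5}{27} = 121562 - \frac{5}{27} = \frac{3282169}{27}$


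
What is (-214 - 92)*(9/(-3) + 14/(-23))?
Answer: 25398/23 ≈ 1104.3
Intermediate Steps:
(-214 - 92)*(9/(-3) + 14/(-23)) = -306*(9*(-⅓) + 14*(-1/23)) = -306*(-3 - 14/23) = -306*(-83/23) = 25398/23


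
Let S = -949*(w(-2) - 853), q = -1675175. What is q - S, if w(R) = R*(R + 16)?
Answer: -2511244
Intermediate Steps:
w(R) = R*(16 + R)
S = 836069 (S = -949*(-2*(16 - 2) - 853) = -949*(-2*14 - 853) = -949*(-28 - 853) = -949*(-881) = 836069)
q - S = -1675175 - 1*836069 = -1675175 - 836069 = -2511244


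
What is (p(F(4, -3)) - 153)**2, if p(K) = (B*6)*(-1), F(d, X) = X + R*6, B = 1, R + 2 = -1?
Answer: 25281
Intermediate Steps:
R = -3 (R = -2 - 1 = -3)
F(d, X) = -18 + X (F(d, X) = X - 3*6 = X - 18 = -18 + X)
p(K) = -6 (p(K) = (1*6)*(-1) = 6*(-1) = -6)
(p(F(4, -3)) - 153)**2 = (-6 - 153)**2 = (-159)**2 = 25281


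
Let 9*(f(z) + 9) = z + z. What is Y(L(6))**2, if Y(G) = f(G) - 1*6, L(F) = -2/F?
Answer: 165649/729 ≈ 227.23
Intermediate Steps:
f(z) = -9 + 2*z/9 (f(z) = -9 + (z + z)/9 = -9 + (2*z)/9 = -9 + 2*z/9)
Y(G) = -15 + 2*G/9 (Y(G) = (-9 + 2*G/9) - 1*6 = (-9 + 2*G/9) - 6 = -15 + 2*G/9)
Y(L(6))**2 = (-15 + 2*(-2/6)/9)**2 = (-15 + 2*(-2*1/6)/9)**2 = (-15 + (2/9)*(-1/3))**2 = (-15 - 2/27)**2 = (-407/27)**2 = 165649/729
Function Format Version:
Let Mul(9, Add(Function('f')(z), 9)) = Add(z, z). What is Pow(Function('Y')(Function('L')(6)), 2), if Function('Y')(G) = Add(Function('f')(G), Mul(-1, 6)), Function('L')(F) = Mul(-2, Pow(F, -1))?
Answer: Rational(165649, 729) ≈ 227.23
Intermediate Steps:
Function('f')(z) = Add(-9, Mul(Rational(2, 9), z)) (Function('f')(z) = Add(-9, Mul(Rational(1, 9), Add(z, z))) = Add(-9, Mul(Rational(1, 9), Mul(2, z))) = Add(-9, Mul(Rational(2, 9), z)))
Function('Y')(G) = Add(-15, Mul(Rational(2, 9), G)) (Function('Y')(G) = Add(Add(-9, Mul(Rational(2, 9), G)), Mul(-1, 6)) = Add(Add(-9, Mul(Rational(2, 9), G)), -6) = Add(-15, Mul(Rational(2, 9), G)))
Pow(Function('Y')(Function('L')(6)), 2) = Pow(Add(-15, Mul(Rational(2, 9), Mul(-2, Pow(6, -1)))), 2) = Pow(Add(-15, Mul(Rational(2, 9), Mul(-2, Rational(1, 6)))), 2) = Pow(Add(-15, Mul(Rational(2, 9), Rational(-1, 3))), 2) = Pow(Add(-15, Rational(-2, 27)), 2) = Pow(Rational(-407, 27), 2) = Rational(165649, 729)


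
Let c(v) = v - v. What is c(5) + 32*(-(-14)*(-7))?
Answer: -3136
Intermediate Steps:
c(v) = 0
c(5) + 32*(-(-14)*(-7)) = 0 + 32*(-(-14)*(-7)) = 0 + 32*(-1*98) = 0 + 32*(-98) = 0 - 3136 = -3136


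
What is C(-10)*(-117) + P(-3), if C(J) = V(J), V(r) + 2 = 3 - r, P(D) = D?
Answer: -1290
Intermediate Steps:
V(r) = 1 - r (V(r) = -2 + (3 - r) = 1 - r)
C(J) = 1 - J
C(-10)*(-117) + P(-3) = (1 - 1*(-10))*(-117) - 3 = (1 + 10)*(-117) - 3 = 11*(-117) - 3 = -1287 - 3 = -1290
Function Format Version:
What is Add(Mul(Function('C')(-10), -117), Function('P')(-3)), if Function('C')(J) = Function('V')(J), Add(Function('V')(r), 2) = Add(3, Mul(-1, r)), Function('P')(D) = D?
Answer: -1290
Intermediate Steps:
Function('V')(r) = Add(1, Mul(-1, r)) (Function('V')(r) = Add(-2, Add(3, Mul(-1, r))) = Add(1, Mul(-1, r)))
Function('C')(J) = Add(1, Mul(-1, J))
Add(Mul(Function('C')(-10), -117), Function('P')(-3)) = Add(Mul(Add(1, Mul(-1, -10)), -117), -3) = Add(Mul(Add(1, 10), -117), -3) = Add(Mul(11, -117), -3) = Add(-1287, -3) = -1290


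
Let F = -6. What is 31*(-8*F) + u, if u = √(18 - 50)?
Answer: 1488 + 4*I*√2 ≈ 1488.0 + 5.6569*I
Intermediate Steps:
u = 4*I*√2 (u = √(-32) = 4*I*√2 ≈ 5.6569*I)
31*(-8*F) + u = 31*(-8*(-6)) + 4*I*√2 = 31*48 + 4*I*√2 = 1488 + 4*I*√2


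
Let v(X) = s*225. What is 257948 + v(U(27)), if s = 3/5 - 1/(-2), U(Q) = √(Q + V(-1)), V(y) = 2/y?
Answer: 516391/2 ≈ 2.5820e+5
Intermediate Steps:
U(Q) = √(-2 + Q) (U(Q) = √(Q + 2/(-1)) = √(Q + 2*(-1)) = √(Q - 2) = √(-2 + Q))
s = 11/10 (s = 3*(⅕) - 1*(-½) = ⅗ + ½ = 11/10 ≈ 1.1000)
v(X) = 495/2 (v(X) = (11/10)*225 = 495/2)
257948 + v(U(27)) = 257948 + 495/2 = 516391/2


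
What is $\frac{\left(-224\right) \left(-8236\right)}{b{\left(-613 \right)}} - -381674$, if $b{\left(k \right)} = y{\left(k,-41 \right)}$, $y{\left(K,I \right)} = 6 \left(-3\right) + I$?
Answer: $\frac{20673902}{59} \approx 3.5041 \cdot 10^{5}$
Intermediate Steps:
$y{\left(K,I \right)} = -18 + I$
$b{\left(k \right)} = -59$ ($b{\left(k \right)} = -18 - 41 = -59$)
$\frac{\left(-224\right) \left(-8236\right)}{b{\left(-613 \right)}} - -381674 = \frac{\left(-224\right) \left(-8236\right)}{-59} - -381674 = 1844864 \left(- \frac{1}{59}\right) + 381674 = - \frac{1844864}{59} + 381674 = \frac{20673902}{59}$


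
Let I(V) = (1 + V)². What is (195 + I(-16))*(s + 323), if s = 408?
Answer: 307020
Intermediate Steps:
(195 + I(-16))*(s + 323) = (195 + (1 - 16)²)*(408 + 323) = (195 + (-15)²)*731 = (195 + 225)*731 = 420*731 = 307020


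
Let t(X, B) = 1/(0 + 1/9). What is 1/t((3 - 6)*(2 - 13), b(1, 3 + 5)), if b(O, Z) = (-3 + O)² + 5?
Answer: ⅑ ≈ 0.11111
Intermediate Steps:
b(O, Z) = 5 + (-3 + O)²
t(X, B) = 9 (t(X, B) = 1/(0 + ⅑) = 1/(⅑) = 9)
1/t((3 - 6)*(2 - 13), b(1, 3 + 5)) = 1/9 = ⅑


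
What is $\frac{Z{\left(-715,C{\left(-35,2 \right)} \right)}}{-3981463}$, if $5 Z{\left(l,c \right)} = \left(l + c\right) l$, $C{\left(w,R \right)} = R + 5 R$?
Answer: $- \frac{100529}{3981463} \approx -0.025249$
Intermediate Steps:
$C{\left(w,R \right)} = 6 R$
$Z{\left(l,c \right)} = \frac{l \left(c + l\right)}{5}$ ($Z{\left(l,c \right)} = \frac{\left(l + c\right) l}{5} = \frac{\left(c + l\right) l}{5} = \frac{l \left(c + l\right)}{5}$)
$\frac{Z{\left(-715,C{\left(-35,2 \right)} \right)}}{-3981463} = \frac{\frac{1}{5} \left(-715\right) \left(6 \cdot 2 - 715\right)}{-3981463} = \frac{1}{5} \left(-715\right) \left(12 - 715\right) \left(- \frac{1}{3981463}\right) = \frac{1}{5} \left(-715\right) \left(-703\right) \left(- \frac{1}{3981463}\right) = 100529 \left(- \frac{1}{3981463}\right) = - \frac{100529}{3981463}$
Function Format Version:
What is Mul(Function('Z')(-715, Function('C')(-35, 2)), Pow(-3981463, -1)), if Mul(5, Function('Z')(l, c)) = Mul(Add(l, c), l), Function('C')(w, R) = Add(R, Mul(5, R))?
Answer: Rational(-100529, 3981463) ≈ -0.025249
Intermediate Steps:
Function('C')(w, R) = Mul(6, R)
Function('Z')(l, c) = Mul(Rational(1, 5), l, Add(c, l)) (Function('Z')(l, c) = Mul(Rational(1, 5), Mul(Add(l, c), l)) = Mul(Rational(1, 5), Mul(Add(c, l), l)) = Mul(Rational(1, 5), Mul(l, Add(c, l))) = Mul(Rational(1, 5), l, Add(c, l)))
Mul(Function('Z')(-715, Function('C')(-35, 2)), Pow(-3981463, -1)) = Mul(Mul(Rational(1, 5), -715, Add(Mul(6, 2), -715)), Pow(-3981463, -1)) = Mul(Mul(Rational(1, 5), -715, Add(12, -715)), Rational(-1, 3981463)) = Mul(Mul(Rational(1, 5), -715, -703), Rational(-1, 3981463)) = Mul(100529, Rational(-1, 3981463)) = Rational(-100529, 3981463)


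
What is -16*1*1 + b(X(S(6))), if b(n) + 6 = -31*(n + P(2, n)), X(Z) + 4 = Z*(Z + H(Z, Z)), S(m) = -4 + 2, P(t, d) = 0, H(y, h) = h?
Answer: -146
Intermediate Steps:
S(m) = -2
X(Z) = -4 + 2*Z**2 (X(Z) = -4 + Z*(Z + Z) = -4 + Z*(2*Z) = -4 + 2*Z**2)
b(n) = -6 - 31*n (b(n) = -6 - 31*(n + 0) = -6 - 31*n)
-16*1*1 + b(X(S(6))) = -16*1*1 + (-6 - 31*(-4 + 2*(-2)**2)) = -16*1 + (-6 - 31*(-4 + 2*4)) = -16 + (-6 - 31*(-4 + 8)) = -16 + (-6 - 31*4) = -16 + (-6 - 124) = -16 - 130 = -146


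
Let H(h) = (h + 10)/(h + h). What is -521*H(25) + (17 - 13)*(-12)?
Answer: -4127/10 ≈ -412.70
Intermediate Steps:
H(h) = (10 + h)/(2*h) (H(h) = (10 + h)/((2*h)) = (10 + h)*(1/(2*h)) = (10 + h)/(2*h))
-521*H(25) + (17 - 13)*(-12) = -521*(10 + 25)/(2*25) + (17 - 13)*(-12) = -521*35/(2*25) + 4*(-12) = -521*7/10 - 48 = -3647/10 - 48 = -4127/10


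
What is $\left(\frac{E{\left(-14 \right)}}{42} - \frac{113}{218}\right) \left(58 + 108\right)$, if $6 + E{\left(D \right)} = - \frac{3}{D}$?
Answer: $- \frac{1163411}{10682} \approx -108.91$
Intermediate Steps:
$E{\left(D \right)} = -6 - \frac{3}{D}$
$\left(\frac{E{\left(-14 \right)}}{42} - \frac{113}{218}\right) \left(58 + 108\right) = \left(\frac{-6 - \frac{3}{-14}}{42} - \frac{113}{218}\right) \left(58 + 108\right) = \left(\left(-6 - - \frac{3}{14}\right) \frac{1}{42} - \frac{113}{218}\right) 166 = \left(\left(-6 + \frac{3}{14}\right) \frac{1}{42} - \frac{113}{218}\right) 166 = \left(\left(- \frac{81}{14}\right) \frac{1}{42} - \frac{113}{218}\right) 166 = \left(- \frac{27}{196} - \frac{113}{218}\right) 166 = \left(- \frac{14017}{21364}\right) 166 = - \frac{1163411}{10682}$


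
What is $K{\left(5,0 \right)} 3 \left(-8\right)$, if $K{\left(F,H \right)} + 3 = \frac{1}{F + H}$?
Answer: $\frac{336}{5} \approx 67.2$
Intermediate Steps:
$K{\left(F,H \right)} = -3 + \frac{1}{F + H}$
$K{\left(5,0 \right)} 3 \left(-8\right) = \frac{1 - 15 - 0}{5 + 0} \cdot 3 \left(-8\right) = \frac{1 - 15 + 0}{5} \left(-24\right) = \frac{1}{5} \left(-14\right) \left(-24\right) = \left(- \frac{14}{5}\right) \left(-24\right) = \frac{336}{5}$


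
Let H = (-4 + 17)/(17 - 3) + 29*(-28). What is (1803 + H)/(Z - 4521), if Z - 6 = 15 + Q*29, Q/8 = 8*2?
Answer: -13887/11032 ≈ -1.2588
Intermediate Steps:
Q = 128 (Q = 8*(8*2) = 8*16 = 128)
Z = 3733 (Z = 6 + (15 + 128*29) = 6 + (15 + 3712) = 6 + 3727 = 3733)
H = -11355/14 (H = 13/14 - 812 = -11355/14 ≈ -811.07)
(1803 + H)/(Z - 4521) = (1803 - 11355/14)/(3733 - 4521) = (13887/14)/(-788) = (13887/14)*(-1/788) = -13887/11032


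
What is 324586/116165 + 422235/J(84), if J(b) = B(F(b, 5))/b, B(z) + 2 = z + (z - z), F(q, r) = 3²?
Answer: 588587469886/116165 ≈ 5.0668e+6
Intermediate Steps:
F(q, r) = 9
B(z) = -2 + z (B(z) = -2 + (z + (z - z)) = -2 + (z + 0) = -2 + z)
J(b) = 7/b (J(b) = (-2 + 9)/b = 7/b)
324586/116165 + 422235/J(84) = 324586/116165 + 422235/((7/84)) = 324586*(1/116165) + 422235/((7*(1/84))) = 324586/116165 + 422235/(1/12) = 324586/116165 + 422235*12 = 324586/116165 + 5066820 = 588587469886/116165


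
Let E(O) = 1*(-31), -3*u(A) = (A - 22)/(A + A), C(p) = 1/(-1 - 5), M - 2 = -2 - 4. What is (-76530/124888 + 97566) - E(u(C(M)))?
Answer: 6094308803/62444 ≈ 97596.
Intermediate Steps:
M = -4 (M = 2 + (-2 - 4) = 2 - 6 = -4)
C(p) = -⅙ (C(p) = 1/(-6) = -⅙)
u(A) = -(-22 + A)/(6*A) (u(A) = -(A - 22)/(3*(A + A)) = -(-22 + A)/(3*(2*A)) = -(-22 + A)*1/(2*A)/3 = -(-22 + A)/(6*A))
E(O) = -31
(-76530/124888 + 97566) - E(u(C(M))) = (-76530/124888 + 97566) - 1*(-31) = (-76530*1/124888 + 97566) + 31 = (-38265/62444 + 97566) + 31 = 6092373039/62444 + 31 = 6094308803/62444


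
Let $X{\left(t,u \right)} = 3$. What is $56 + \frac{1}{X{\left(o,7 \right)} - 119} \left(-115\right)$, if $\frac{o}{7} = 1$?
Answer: $\frac{6611}{116} \approx 56.991$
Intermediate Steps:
$o = 7$ ($o = 7 \cdot 1 = 7$)
$56 + \frac{1}{X{\left(o,7 \right)} - 119} \left(-115\right) = 56 + \frac{1}{3 - 119} \left(-115\right) = 56 + \frac{1}{-116} \left(-115\right) = 56 - - \frac{115}{116} = 56 + \frac{115}{116} = \frac{6611}{116}$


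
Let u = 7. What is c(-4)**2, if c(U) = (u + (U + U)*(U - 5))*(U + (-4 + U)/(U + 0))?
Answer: 24964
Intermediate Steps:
c(U) = (7 + 2*U*(-5 + U))*(U + (-4 + U)/U) (c(U) = (7 + (U + U)*(U - 5))*(U + (-4 + U)/(U + 0)) = (7 + (2*U)*(-5 + U))*(U + (-4 + U)/U) = (7 + 2*U*(-5 + U))*(U + (-4 + U)/U))
c(-4)**2 = (47 - 28/(-4) - 11*(-4) - 8*(-4)**2 + 2*(-4)**3)**2 = (47 - 28*(-1/4) + 44 - 8*16 + 2*(-64))**2 = (47 + 7 + 44 - 128 - 128)**2 = (-158)**2 = 24964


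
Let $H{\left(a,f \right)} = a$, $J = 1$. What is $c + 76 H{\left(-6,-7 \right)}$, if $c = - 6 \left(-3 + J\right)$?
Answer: $-444$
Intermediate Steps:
$c = 12$ ($c = - 6 \left(-3 + 1\right) = \left(-6\right) \left(-2\right) = 12$)
$c + 76 H{\left(-6,-7 \right)} = 12 + 76 \left(-6\right) = 12 - 456 = -444$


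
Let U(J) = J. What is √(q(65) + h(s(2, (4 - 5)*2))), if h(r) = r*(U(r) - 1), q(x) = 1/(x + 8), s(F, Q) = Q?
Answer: √32047/73 ≈ 2.4523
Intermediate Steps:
q(x) = 1/(8 + x)
h(r) = r*(-1 + r) (h(r) = r*(r - 1) = r*(-1 + r))
√(q(65) + h(s(2, (4 - 5)*2))) = √(1/(8 + 65) + ((4 - 5)*2)*(-1 + (4 - 5)*2)) = √(1/73 + (-1*2)*(-1 - 1*2)) = √(1/73 - 2*(-1 - 2)) = √(1/73 - 2*(-3)) = √(1/73 + 6) = √(439/73) = √32047/73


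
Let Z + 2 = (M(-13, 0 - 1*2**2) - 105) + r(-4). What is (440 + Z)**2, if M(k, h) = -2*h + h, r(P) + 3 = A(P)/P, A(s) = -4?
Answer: 112225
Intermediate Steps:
r(P) = -3 - 4/P
M(k, h) = -h
Z = -105 (Z = -2 + ((-(0 - 1*2**2) - 105) + (-3 - 4/(-4))) = -2 + ((-(0 - 1*4) - 105) + (-3 - 4*(-1/4))) = -2 + ((-(0 - 4) - 105) + (-3 + 1)) = -2 + ((-1*(-4) - 105) - 2) = -2 + ((4 - 105) - 2) = -2 + (-101 - 2) = -2 - 103 = -105)
(440 + Z)**2 = (440 - 105)**2 = 335**2 = 112225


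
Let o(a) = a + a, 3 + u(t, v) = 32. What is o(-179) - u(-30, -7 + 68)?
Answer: -387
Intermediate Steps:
u(t, v) = 29 (u(t, v) = -3 + 32 = 29)
o(a) = 2*a
o(-179) - u(-30, -7 + 68) = 2*(-179) - 1*29 = -358 - 29 = -387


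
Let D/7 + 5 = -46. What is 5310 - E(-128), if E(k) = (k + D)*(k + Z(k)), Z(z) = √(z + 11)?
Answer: -56770 + 1455*I*√13 ≈ -56770.0 + 5246.1*I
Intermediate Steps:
D = -357 (D = -35 + 7*(-46) = -35 - 322 = -357)
Z(z) = √(11 + z)
E(k) = (-357 + k)*(k + √(11 + k)) (E(k) = (k - 357)*(k + √(11 + k)) = (-357 + k)*(k + √(11 + k)))
5310 - E(-128) = 5310 - ((-128)² - 357*(-128) - 357*√(11 - 128) - 128*√(11 - 128)) = 5310 - (16384 + 45696 - 1071*I*√13 - 384*I*√13) = 5310 - (62080 - 1455*I*√13) = 5310 + (-62080 + 1455*I*√13) = -56770 + 1455*I*√13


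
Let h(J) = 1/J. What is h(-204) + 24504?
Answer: 4998815/204 ≈ 24504.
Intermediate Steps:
h(-204) + 24504 = 1/(-204) + 24504 = -1/204 + 24504 = 4998815/204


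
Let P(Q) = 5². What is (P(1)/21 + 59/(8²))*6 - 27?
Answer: -3209/224 ≈ -14.326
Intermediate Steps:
P(Q) = 25
(P(1)/21 + 59/(8²))*6 - 27 = (25/21 + 59/(8²))*6 - 27 = (25*(1/21) + 59/64)*6 - 27 = (25/21 + 59*(1/64))*6 - 27 = (25/21 + 59/64)*6 - 27 = (2839/1344)*6 - 27 = 2839/224 - 27 = -3209/224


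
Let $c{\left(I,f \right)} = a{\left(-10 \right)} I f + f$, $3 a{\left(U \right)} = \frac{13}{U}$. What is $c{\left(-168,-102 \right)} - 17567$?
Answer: $- \frac{125473}{5} \approx -25095.0$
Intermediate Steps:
$a{\left(U \right)} = \frac{13}{3 U}$ ($a{\left(U \right)} = \frac{13 \frac{1}{U}}{3} = \frac{13}{3 U}$)
$c{\left(I,f \right)} = f - \frac{13 I f}{30}$ ($c{\left(I,f \right)} = \frac{13}{3 \left(-10\right)} I f + f = \frac{13}{3} \left(- \frac{1}{10}\right) I f + f = - \frac{13 I}{30} f + f = - \frac{13 I f}{30} + f = f - \frac{13 I f}{30}$)
$c{\left(-168,-102 \right)} - 17567 = \frac{1}{30} \left(-102\right) \left(30 - -2184\right) - 17567 = \frac{1}{30} \left(-102\right) \left(30 + 2184\right) - 17567 = \frac{1}{30} \left(-102\right) 2214 - 17567 = - \frac{37638}{5} - 17567 = - \frac{125473}{5}$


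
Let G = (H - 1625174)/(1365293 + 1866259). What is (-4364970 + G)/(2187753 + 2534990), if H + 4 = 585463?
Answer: -14105628573155/15261789587136 ≈ -0.92424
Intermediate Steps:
H = 585459 (H = -4 + 585463 = 585459)
G = -1039715/3231552 (G = (585459 - 1625174)/(1365293 + 1866259) = -1039715/3231552 ≈ -0.32174)
(-4364970 + G)/(2187753 + 2534990) = (-4364970 - 1039715/3231552)/(2187753 + 2534990) = -14105628573155/3231552/4722743 = -14105628573155/3231552*1/4722743 = -14105628573155/15261789587136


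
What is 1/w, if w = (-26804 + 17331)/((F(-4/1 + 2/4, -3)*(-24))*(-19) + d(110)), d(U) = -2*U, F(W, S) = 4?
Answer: -1604/9473 ≈ -0.16932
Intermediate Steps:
w = -9473/1604 (w = (-26804 + 17331)/((4*(-24))*(-19) - 2*110) = -9473/(-96*(-19) - 220) = -9473/(1824 - 220) = -9473/1604 ≈ -5.9059)
1/w = 1/(-9473/1604) = -1604/9473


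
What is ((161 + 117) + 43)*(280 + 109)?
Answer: 124869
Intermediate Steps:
((161 + 117) + 43)*(280 + 109) = (278 + 43)*389 = 321*389 = 124869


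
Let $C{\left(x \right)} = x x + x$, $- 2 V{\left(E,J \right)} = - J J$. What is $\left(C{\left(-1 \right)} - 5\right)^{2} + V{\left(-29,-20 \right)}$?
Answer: $225$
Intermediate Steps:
$V{\left(E,J \right)} = \frac{J^{2}}{2}$ ($V{\left(E,J \right)} = - \frac{- J J}{2} = - \frac{\left(-1\right) J^{2}}{2} = \frac{J^{2}}{2}$)
$C{\left(x \right)} = x + x^{2}$ ($C{\left(x \right)} = x^{2} + x = x + x^{2}$)
$\left(C{\left(-1 \right)} - 5\right)^{2} + V{\left(-29,-20 \right)} = \left(- (1 - 1) - 5\right)^{2} + \frac{\left(-20\right)^{2}}{2} = \left(\left(-1\right) 0 - 5\right)^{2} + \frac{1}{2} \cdot 400 = \left(0 - 5\right)^{2} + 200 = \left(-5\right)^{2} + 200 = 25 + 200 = 225$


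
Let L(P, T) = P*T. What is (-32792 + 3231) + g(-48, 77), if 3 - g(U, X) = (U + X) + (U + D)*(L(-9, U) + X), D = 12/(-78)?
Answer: -65997/13 ≈ -5076.7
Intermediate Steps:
D = -2/13 (D = 12*(-1/78) = -2/13 ≈ -0.15385)
g(U, X) = 3 - U - X - (-2/13 + U)*(X - 9*U) (g(U, X) = 3 - ((U + X) + (U - 2/13)*(-9*U + X)) = 3 - ((U + X) + (-2/13 + U)*(X - 9*U)) = 3 - (U + X + (-2/13 + U)*(X - 9*U)) = 3 + (-U - X - (-2/13 + U)*(X - 9*U)) = 3 - U - X - (-2/13 + U)*(X - 9*U))
(-32792 + 3231) + g(-48, 77) = (-32792 + 3231) + (3 + 9*(-48)² - 31/13*(-48) - 11/13*77 - 1*(-48)*77) = -29561 + (3 + 9*2304 + 1488/13 - 847/13 + 3696) = -29561 + (3 + 20736 + 1488/13 - 847/13 + 3696) = -29561 + 318296/13 = -65997/13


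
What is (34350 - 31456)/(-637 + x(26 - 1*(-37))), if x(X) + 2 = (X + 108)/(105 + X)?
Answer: -162064/35727 ≈ -4.5362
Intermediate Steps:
x(X) = -2 + (108 + X)/(105 + X) (x(X) = -2 + (X + 108)/(105 + X) = -2 + (108 + X)/(105 + X))
(34350 - 31456)/(-637 + x(26 - 1*(-37))) = (34350 - 31456)/(-637 + (-102 - (26 - 1*(-37)))/(105 + (26 - 1*(-37)))) = 2894/(-637 + (-102 - (26 + 37))/(105 + (26 + 37))) = 2894/(-637 + (-102 - 1*63)/(105 + 63)) = 2894/(-637 + (-102 - 63)/168) = 2894/(-637 + (1/168)*(-165)) = 2894/(-637 - 55/56) = 2894/(-35727/56) = 2894*(-56/35727) = -162064/35727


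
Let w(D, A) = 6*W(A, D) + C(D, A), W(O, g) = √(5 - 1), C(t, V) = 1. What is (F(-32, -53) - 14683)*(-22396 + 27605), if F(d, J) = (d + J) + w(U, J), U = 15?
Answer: -76858795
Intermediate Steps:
W(O, g) = 2 (W(O, g) = √4 = 2)
w(D, A) = 13 (w(D, A) = 6*2 + 1 = 12 + 1 = 13)
F(d, J) = 13 + J + d (F(d, J) = (d + J) + 13 = (J + d) + 13 = 13 + J + d)
(F(-32, -53) - 14683)*(-22396 + 27605) = ((13 - 53 - 32) - 14683)*(-22396 + 27605) = (-72 - 14683)*5209 = -14755*5209 = -76858795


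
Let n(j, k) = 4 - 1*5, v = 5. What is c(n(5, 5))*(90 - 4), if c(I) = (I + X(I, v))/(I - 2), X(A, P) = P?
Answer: -344/3 ≈ -114.67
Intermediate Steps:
n(j, k) = -1 (n(j, k) = 4 - 5 = -1)
c(I) = (5 + I)/(-2 + I) (c(I) = (I + 5)/(I - 2) = (5 + I)/(-2 + I))
c(n(5, 5))*(90 - 4) = ((5 - 1)/(-2 - 1))*(90 - 4) = (4/(-3))*86 = -⅓*4*86 = -4/3*86 = -344/3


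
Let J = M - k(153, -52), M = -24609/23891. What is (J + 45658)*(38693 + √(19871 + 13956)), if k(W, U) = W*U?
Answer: 49560604823245/23891 + 1280867465*√33827/23891 ≈ 2.0843e+9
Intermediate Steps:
k(W, U) = U*W
M = -24609/23891 (M = -24609*1/23891 = -24609/23891 ≈ -1.0301)
J = 190052187/23891 (J = -24609/23891 - (-52)*153 = -24609/23891 - 1*(-7956) = -24609/23891 + 7956 = 190052187/23891 ≈ 7955.0)
(J + 45658)*(38693 + √(19871 + 13956)) = (190052187/23891 + 45658)*(38693 + √(19871 + 13956)) = 1280867465*(38693 + √33827)/23891 = 49560604823245/23891 + 1280867465*√33827/23891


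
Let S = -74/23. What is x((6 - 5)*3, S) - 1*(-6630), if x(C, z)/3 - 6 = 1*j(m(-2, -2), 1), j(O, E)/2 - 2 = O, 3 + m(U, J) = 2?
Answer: 6654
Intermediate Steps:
m(U, J) = -1 (m(U, J) = -3 + 2 = -1)
S = -74/23 (S = -74*1/23 = -74/23 ≈ -3.2174)
j(O, E) = 4 + 2*O
x(C, z) = 24 (x(C, z) = 18 + 3*(1*(4 + 2*(-1))) = 18 + 3*(1*(4 - 2)) = 18 + 3*(1*2) = 18 + 3*2 = 18 + 6 = 24)
x((6 - 5)*3, S) - 1*(-6630) = 24 - 1*(-6630) = 24 + 6630 = 6654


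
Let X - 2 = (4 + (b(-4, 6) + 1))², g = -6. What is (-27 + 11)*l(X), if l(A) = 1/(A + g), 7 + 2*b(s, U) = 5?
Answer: -4/3 ≈ -1.3333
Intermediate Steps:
b(s, U) = -1 (b(s, U) = -7/2 + (½)*5 = -7/2 + 5/2 = -1)
X = 18 (X = 2 + (4 + (-1 + 1))² = 2 + (4 + 0)² = 2 + 4² = 2 + 16 = 18)
l(A) = 1/(-6 + A) (l(A) = 1/(A - 6) = 1/(-6 + A))
(-27 + 11)*l(X) = (-27 + 11)/(-6 + 18) = -16/12 = -16*1/12 = -4/3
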